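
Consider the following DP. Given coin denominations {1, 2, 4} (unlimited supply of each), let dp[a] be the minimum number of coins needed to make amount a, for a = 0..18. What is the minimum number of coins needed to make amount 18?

5

 a  0  1  2  3  4  5  6  7  8  9 10 11 12 13 14 15 16 17 18
dp  0  1  1  2  1  2  2  3  2  3  3  4  3  4  4  5  4  5  5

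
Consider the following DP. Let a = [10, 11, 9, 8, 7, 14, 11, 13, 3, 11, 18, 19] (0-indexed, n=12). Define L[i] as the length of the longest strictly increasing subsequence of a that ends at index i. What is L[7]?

   i    0    1    2    3    4    5    6    7    8    9   10   11
a[i]   10   11    9    8    7   14   11   13    3   11   18   19
L[i]    1    2    1    1    1    3    2    3    1    2    4    5

3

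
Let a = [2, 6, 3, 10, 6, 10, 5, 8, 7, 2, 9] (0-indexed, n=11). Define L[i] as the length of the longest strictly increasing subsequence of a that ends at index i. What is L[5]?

4

   i    0    1    2    3    4    5    6    7    8    9   10
a[i]    2    6    3   10    6   10    5    8    7    2    9
L[i]    1    2    2    3    3    4    3    4    4    1    5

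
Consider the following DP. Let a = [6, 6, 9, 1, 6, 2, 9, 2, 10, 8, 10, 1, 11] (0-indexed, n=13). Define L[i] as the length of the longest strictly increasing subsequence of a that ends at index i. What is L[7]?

   i    0    1    2    3    4    5    6    7    8    9   10   11   12
a[i]    6    6    9    1    6    2    9    2   10    8   10    1   11
L[i]    1    1    2    1    2    2    3    2    4    3    4    1    5

2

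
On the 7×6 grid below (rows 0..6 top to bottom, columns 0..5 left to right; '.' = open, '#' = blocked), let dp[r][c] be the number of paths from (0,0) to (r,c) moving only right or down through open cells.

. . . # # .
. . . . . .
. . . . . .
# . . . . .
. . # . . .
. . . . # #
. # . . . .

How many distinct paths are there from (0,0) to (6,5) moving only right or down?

24

r\c   0   1   2   3   4   5
  0   1   1   1   0   0   0
  1   1   2   3   3   3   3
  2   1   3   6   9  12  15
  3   0   3   9  18  30  45
  4   0   3   0  18  48  93
  5   0   3   3  21   0   0
  6   0   0   3  24  24  24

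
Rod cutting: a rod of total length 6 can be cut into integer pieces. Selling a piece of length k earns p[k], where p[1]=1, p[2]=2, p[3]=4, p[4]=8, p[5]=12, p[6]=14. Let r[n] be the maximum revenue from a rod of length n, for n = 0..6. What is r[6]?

14

   n    0    1    2    3    4    5    6
r[n]    0    1    2    4    8   12   14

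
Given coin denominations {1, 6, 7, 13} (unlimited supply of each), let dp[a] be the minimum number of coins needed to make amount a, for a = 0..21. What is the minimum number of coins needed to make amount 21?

 a  0  1  2  3  4  5  6  7  8  9 10 11 12 13 14 15 16 17 18 19 20 21
dp  0  1  2  3  4  5  1  1  2  3  4  5  2  1  2  3  4  5  3  2  2  3

3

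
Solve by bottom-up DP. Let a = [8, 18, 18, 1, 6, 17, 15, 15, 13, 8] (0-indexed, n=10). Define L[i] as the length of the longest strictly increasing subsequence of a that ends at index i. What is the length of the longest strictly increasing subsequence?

3

   i    0    1    2    3    4    5    6    7    8    9
a[i]    8   18   18    1    6   17   15   15   13    8
L[i]    1    2    2    1    2    3    3    3    3    3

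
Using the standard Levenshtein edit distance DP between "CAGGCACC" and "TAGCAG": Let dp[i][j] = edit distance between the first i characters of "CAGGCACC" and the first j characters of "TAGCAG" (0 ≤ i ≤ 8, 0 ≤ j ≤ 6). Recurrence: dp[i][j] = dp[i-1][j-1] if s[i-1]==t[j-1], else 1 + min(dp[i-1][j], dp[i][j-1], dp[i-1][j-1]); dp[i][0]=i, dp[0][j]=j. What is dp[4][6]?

   ''  T  A  G  C  A  G
''  0  1  2  3  4  5  6
 C  1  1  2  3  3  4  5
 A  2  2  1  2  3  3  4
 G  3  3  2  1  2  3  3
 G  4  4  3  2  2  3  3
 C  5  5  4  3  2  3  4
 A  6  6  5  4  3  2  3
 C  7  7  6  5  4  3  3
 C  8  8  7  6  5  4  4

3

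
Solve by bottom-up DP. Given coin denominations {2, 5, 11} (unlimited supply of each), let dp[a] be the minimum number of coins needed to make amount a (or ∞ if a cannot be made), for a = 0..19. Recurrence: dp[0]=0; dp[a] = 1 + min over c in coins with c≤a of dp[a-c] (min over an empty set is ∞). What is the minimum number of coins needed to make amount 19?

5

 a  0  1  2  3  4  5  6  7  8  9 10 11 12 13 14 15 16 17 18 19
dp  0  -  1  -  2  1  3  2  4  3  2  1  3  2  4  3  2  4  3  5
(- denotes ∞ / unreachable)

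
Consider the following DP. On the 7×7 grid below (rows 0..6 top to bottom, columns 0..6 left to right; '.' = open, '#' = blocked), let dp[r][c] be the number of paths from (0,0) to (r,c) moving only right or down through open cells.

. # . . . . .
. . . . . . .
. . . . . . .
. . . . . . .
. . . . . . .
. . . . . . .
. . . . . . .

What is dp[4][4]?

35

r\c   0   1   2   3   4   5   6
  0   1   0   0   0   0   0   0
  1   1   1   1   1   1   1   1
  2   1   2   3   4   5   6   7
  3   1   3   6  10  15  21  28
  4   1   4  10  20  35  56  84
  5   1   5  15  35  70 126 210
  6   1   6  21  56 126 252 462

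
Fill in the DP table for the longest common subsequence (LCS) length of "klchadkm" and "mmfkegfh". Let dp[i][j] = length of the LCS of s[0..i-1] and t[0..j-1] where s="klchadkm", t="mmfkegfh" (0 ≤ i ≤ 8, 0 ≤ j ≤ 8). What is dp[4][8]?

2

   ''  m  m  f  k  e  g  f  h
''  0  0  0  0  0  0  0  0  0
 k  0  0  0  0  1  1  1  1  1
 l  0  0  0  0  1  1  1  1  1
 c  0  0  0  0  1  1  1  1  1
 h  0  0  0  0  1  1  1  1  2
 a  0  0  0  0  1  1  1  1  2
 d  0  0  0  0  1  1  1  1  2
 k  0  0  0  0  1  1  1  1  2
 m  0  1  1  1  1  1  1  1  2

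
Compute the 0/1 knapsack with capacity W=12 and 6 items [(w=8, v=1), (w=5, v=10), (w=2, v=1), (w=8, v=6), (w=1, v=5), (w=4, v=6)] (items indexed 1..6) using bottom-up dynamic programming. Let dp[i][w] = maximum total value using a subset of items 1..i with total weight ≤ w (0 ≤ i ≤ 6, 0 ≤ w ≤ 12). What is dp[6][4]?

i\w   0   1   2   3   4   5   6   7   8   9  10  11  12
  0   0   0   0   0   0   0   0   0   0   0   0   0   0
  1   0   0   0   0   0   0   0   0   1   1   1   1   1
  2   0   0   0   0   0  10  10  10  10  10  10  10  10
  3   0   0   1   1   1  10  10  11  11  11  11  11  11
  4   0   0   1   1   1  10  10  11  11  11  11  11  11
  5   0   5   5   6   6  10  15  15  16  16  16  16  16
  6   0   5   5   6   6  11  15  15  16  16  21  21  22

6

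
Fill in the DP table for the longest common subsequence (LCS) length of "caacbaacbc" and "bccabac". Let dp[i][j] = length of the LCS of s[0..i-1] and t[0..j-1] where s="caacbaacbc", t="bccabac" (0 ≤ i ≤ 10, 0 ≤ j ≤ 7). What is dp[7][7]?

4

   ''  b  c  c  a  b  a  c
''  0  0  0  0  0  0  0  0
 c  0  0  1  1  1  1  1  1
 a  0  0  1  1  2  2  2  2
 a  0  0  1  1  2  2  3  3
 c  0  0  1  2  2  2  3  4
 b  0  1  1  2  2  3  3  4
 a  0  1  1  2  3  3  4  4
 a  0  1  1  2  3  3  4  4
 c  0  1  2  2  3  3  4  5
 b  0  1  2  2  3  4  4  5
 c  0  1  2  3  3  4  4  5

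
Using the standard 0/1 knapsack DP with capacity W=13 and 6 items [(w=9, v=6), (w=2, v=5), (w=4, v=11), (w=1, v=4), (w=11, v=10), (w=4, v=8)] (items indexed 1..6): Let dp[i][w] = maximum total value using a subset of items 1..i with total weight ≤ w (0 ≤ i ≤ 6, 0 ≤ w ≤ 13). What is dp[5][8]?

20

i\w   0   1   2   3   4   5   6   7   8   9  10  11  12  13
  0   0   0   0   0   0   0   0   0   0   0   0   0   0   0
  1   0   0   0   0   0   0   0   0   0   6   6   6   6   6
  2   0   0   5   5   5   5   5   5   5   6   6  11  11  11
  3   0   0   5   5  11  11  16  16  16  16  16  16  16  17
  4   0   4   5   9  11  15  16  20  20  20  20  20  20  20
  5   0   4   5   9  11  15  16  20  20  20  20  20  20  20
  6   0   4   5   9  11  15  16  20  20  23  24  28  28  28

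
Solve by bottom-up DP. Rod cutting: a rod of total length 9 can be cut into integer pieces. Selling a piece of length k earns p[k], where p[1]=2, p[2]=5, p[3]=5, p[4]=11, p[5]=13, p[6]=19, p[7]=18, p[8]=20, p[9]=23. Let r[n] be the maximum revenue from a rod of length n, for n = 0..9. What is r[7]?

21

   n    0    1    2    3    4    5    6    7    8    9
r[n]    0    2    5    7   11   13   19   21   24   26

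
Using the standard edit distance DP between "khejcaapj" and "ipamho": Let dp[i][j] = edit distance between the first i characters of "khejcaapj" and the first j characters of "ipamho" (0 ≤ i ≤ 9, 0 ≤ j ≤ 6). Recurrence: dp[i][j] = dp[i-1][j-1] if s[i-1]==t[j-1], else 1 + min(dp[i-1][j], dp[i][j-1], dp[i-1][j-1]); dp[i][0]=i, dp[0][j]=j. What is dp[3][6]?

   ''  i  p  a  m  h  o
''  0  1  2  3  4  5  6
 k  1  1  2  3  4  5  6
 h  2  2  2  3  4  4  5
 e  3  3  3  3  4  5  5
 j  4  4  4  4  4  5  6
 c  5  5  5  5  5  5  6
 a  6  6  6  5  6  6  6
 a  7  7  7  6  6  7  7
 p  8  8  7  7  7  7  8
 j  9  9  8  8  8  8  8

5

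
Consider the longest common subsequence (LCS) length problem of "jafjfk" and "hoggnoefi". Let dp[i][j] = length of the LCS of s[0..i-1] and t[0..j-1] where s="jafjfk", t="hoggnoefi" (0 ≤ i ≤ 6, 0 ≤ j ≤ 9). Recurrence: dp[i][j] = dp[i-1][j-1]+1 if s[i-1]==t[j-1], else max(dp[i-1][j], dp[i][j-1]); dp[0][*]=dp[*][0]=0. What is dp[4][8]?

   ''  h  o  g  g  n  o  e  f  i
''  0  0  0  0  0  0  0  0  0  0
 j  0  0  0  0  0  0  0  0  0  0
 a  0  0  0  0  0  0  0  0  0  0
 f  0  0  0  0  0  0  0  0  1  1
 j  0  0  0  0  0  0  0  0  1  1
 f  0  0  0  0  0  0  0  0  1  1
 k  0  0  0  0  0  0  0  0  1  1

1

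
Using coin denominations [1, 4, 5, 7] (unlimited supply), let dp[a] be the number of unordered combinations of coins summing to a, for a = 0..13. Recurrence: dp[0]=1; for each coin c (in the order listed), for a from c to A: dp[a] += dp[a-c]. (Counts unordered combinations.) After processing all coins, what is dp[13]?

after  coin     0     1     2     3     4     5     6     7     8     9    10    11    12    13
          1     1     1     1     1     1     1     1     1     1     1     1     1     1     1
          4     1     1     1     1     2     2     2     2     3     3     3     3     4     4
          5     1     1     1     1     2     3     3     3     4     5     6     6     7     8
          7     1     1     1     1     2     3     3     4     5     6     7     8    10    11

11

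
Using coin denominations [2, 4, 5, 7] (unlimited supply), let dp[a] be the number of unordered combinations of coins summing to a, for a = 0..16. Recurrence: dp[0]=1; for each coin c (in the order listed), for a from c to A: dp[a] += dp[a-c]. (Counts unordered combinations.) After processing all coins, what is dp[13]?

5

after  coin     0     1     2     3     4     5     6     7     8     9    10    11    12    13    14    15    16
          2     1     0     1     0     1     0     1     0     1     0     1     0     1     0     1     0     1
          4     1     0     1     0     2     0     2     0     3     0     3     0     4     0     4     0     5
          5     1     0     1     0     2     1     2     1     3     2     4     2     5     3     6     4     7
          7     1     0     1     0     2     1     2     2     3     3     4     4     6     5     8     7    10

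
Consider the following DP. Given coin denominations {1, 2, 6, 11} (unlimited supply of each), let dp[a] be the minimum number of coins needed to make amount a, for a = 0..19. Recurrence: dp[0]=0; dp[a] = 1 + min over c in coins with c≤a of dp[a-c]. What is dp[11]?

 a  0  1  2  3  4  5  6  7  8  9 10 11 12 13 14 15 16 17 18 19
dp  0  1  1  2  2  3  1  2  2  3  3  1  2  2  3  3  4  2  3  3

1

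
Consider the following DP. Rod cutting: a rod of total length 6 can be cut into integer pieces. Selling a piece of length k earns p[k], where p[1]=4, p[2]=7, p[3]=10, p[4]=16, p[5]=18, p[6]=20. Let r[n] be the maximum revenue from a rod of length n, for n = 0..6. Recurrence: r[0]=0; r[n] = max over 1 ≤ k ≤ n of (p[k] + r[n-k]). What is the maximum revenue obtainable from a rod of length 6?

   n    0    1    2    3    4    5    6
r[n]    0    4    8   12   16   20   24

24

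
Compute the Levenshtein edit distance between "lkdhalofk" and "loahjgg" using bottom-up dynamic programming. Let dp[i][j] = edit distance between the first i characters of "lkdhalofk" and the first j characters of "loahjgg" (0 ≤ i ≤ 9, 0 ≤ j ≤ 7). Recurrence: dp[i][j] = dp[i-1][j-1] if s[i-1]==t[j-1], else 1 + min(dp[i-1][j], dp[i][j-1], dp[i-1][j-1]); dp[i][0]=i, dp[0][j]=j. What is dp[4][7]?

5

   ''  l  o  a  h  j  g  g
''  0  1  2  3  4  5  6  7
 l  1  0  1  2  3  4  5  6
 k  2  1  1  2  3  4  5  6
 d  3  2  2  2  3  4  5  6
 h  4  3  3  3  2  3  4  5
 a  5  4  4  3  3  3  4  5
 l  6  5  5  4  4  4  4  5
 o  7  6  5  5  5  5  5  5
 f  8  7  6  6  6  6  6  6
 k  9  8  7  7  7  7  7  7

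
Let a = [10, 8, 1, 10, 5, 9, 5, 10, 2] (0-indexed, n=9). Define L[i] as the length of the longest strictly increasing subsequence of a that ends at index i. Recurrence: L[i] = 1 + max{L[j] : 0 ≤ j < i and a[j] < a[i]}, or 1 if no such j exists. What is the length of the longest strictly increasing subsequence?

   i    0    1    2    3    4    5    6    7    8
a[i]   10    8    1   10    5    9    5   10    2
L[i]    1    1    1    2    2    3    2    4    2

4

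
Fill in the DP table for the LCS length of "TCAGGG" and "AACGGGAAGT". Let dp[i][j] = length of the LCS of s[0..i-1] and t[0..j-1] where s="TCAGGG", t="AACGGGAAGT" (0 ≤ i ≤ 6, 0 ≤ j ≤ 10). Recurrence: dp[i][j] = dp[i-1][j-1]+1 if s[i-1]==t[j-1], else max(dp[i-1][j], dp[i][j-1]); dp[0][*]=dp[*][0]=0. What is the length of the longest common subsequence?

   ''  A  A  C  G  G  G  A  A  G  T
''  0  0  0  0  0  0  0  0  0  0  0
 T  0  0  0  0  0  0  0  0  0  0  1
 C  0  0  0  1  1  1  1  1  1  1  1
 A  0  1  1  1  1  1  1  2  2  2  2
 G  0  1  1  1  2  2  2  2  2  3  3
 G  0  1  1  1  2  3  3  3  3  3  3
 G  0  1  1  1  2  3  4  4  4  4  4

4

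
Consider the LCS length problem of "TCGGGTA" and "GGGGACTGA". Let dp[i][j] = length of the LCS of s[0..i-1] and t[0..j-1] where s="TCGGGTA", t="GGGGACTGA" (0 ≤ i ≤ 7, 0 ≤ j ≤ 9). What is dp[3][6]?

1

   ''  G  G  G  G  A  C  T  G  A
''  0  0  0  0  0  0  0  0  0  0
 T  0  0  0  0  0  0  0  1  1  1
 C  0  0  0  0  0  0  1  1  1  1
 G  0  1  1  1  1  1  1  1  2  2
 G  0  1  2  2  2  2  2  2  2  2
 G  0  1  2  3  3  3  3  3  3  3
 T  0  1  2  3  3  3  3  4  4  4
 A  0  1  2  3  3  4  4  4  4  5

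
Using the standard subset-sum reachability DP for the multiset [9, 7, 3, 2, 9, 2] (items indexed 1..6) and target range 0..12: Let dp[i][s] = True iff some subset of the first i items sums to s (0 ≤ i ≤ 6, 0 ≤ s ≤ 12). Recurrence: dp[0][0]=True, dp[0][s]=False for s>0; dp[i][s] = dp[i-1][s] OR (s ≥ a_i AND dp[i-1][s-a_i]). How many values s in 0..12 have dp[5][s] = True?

9

i\s   0   1   2   3   4   5   6   7   8   9  10  11  12
  0   T   F   F   F   F   F   F   F   F   F   F   F   F
  1   T   F   F   F   F   F   F   F   F   T   F   F   F
  2   T   F   F   F   F   F   F   T   F   T   F   F   F
  3   T   F   F   T   F   F   F   T   F   T   T   F   T
  4   T   F   T   T   F   T   F   T   F   T   T   T   T
  5   T   F   T   T   F   T   F   T   F   T   T   T   T
  6   T   F   T   T   T   T   F   T   F   T   T   T   T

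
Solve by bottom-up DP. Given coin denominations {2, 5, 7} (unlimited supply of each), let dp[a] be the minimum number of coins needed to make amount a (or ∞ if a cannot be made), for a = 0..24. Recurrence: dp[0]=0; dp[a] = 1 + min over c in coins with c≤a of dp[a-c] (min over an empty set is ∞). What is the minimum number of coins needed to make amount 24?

 a  0  1  2  3  4  5  6  7  8  9 10 11 12 13 14 15 16 17 18 19 20 21 22 23 24
dp  0  -  1  -  2  1  3  1  4  2  2  3  2  4  2  3  3  3  4  3  4  3  4  4  4
(- denotes ∞ / unreachable)

4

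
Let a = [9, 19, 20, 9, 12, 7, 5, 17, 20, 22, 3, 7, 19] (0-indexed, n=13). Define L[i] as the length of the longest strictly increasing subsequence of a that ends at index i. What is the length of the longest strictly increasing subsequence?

   i    0    1    2    3    4    5    6    7    8    9   10   11   12
a[i]    9   19   20    9   12    7    5   17   20   22    3    7   19
L[i]    1    2    3    1    2    1    1    3    4    5    1    2    4

5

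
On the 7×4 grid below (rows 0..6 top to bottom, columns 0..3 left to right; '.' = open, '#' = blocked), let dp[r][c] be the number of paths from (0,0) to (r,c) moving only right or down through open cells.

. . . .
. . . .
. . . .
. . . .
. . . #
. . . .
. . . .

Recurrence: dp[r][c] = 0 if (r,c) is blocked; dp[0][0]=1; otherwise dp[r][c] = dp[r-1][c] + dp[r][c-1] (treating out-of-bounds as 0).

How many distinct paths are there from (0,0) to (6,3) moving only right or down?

49

r\c   0   1   2   3
  0   1   1   1   1
  1   1   2   3   4
  2   1   3   6  10
  3   1   4  10  20
  4   1   5  15   0
  5   1   6  21  21
  6   1   7  28  49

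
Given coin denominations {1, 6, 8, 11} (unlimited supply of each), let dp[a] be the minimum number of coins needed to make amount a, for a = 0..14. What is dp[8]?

 a  0  1  2  3  4  5  6  7  8  9 10 11 12 13 14
dp  0  1  2  3  4  5  1  2  1  2  3  1  2  3  2

1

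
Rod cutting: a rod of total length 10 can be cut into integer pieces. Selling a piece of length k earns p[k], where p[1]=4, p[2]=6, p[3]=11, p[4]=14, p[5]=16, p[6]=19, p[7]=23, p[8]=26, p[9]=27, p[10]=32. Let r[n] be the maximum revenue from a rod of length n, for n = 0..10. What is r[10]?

40

   n    0    1    2    3    4    5    6    7    8    9   10
r[n]    0    4    8   12   16   20   24   28   32   36   40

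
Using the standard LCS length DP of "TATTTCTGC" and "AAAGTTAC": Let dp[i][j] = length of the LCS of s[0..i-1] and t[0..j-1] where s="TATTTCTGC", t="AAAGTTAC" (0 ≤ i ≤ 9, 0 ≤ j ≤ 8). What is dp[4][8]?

   ''  A  A  A  G  T  T  A  C
''  0  0  0  0  0  0  0  0  0
 T  0  0  0  0  0  1  1  1  1
 A  0  1  1  1  1  1  1  2  2
 T  0  1  1  1  1  2  2  2  2
 T  0  1  1  1  1  2  3  3  3
 T  0  1  1  1  1  2  3  3  3
 C  0  1  1  1  1  2  3  3  4
 T  0  1  1  1  1  2  3  3  4
 G  0  1  1  1  2  2  3  3  4
 C  0  1  1  1  2  2  3  3  4

3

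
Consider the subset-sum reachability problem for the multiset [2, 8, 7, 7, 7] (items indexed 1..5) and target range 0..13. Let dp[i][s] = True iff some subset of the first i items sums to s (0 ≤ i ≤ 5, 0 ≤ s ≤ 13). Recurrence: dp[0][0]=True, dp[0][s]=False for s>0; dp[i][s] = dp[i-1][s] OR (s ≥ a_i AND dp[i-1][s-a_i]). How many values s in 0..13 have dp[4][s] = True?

6

i\s   0   1   2   3   4   5   6   7   8   9  10  11  12  13
  0   T   F   F   F   F   F   F   F   F   F   F   F   F   F
  1   T   F   T   F   F   F   F   F   F   F   F   F   F   F
  2   T   F   T   F   F   F   F   F   T   F   T   F   F   F
  3   T   F   T   F   F   F   F   T   T   T   T   F   F   F
  4   T   F   T   F   F   F   F   T   T   T   T   F   F   F
  5   T   F   T   F   F   F   F   T   T   T   T   F   F   F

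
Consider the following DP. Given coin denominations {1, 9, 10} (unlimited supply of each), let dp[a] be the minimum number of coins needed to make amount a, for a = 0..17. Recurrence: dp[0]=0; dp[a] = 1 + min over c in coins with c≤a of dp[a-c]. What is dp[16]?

7

 a  0  1  2  3  4  5  6  7  8  9 10 11 12 13 14 15 16 17
dp  0  1  2  3  4  5  6  7  8  1  1  2  3  4  5  6  7  8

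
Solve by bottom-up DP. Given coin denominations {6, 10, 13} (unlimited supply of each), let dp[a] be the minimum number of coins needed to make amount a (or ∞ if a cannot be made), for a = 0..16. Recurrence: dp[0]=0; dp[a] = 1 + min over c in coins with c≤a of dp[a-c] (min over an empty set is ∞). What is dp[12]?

 a  0  1  2  3  4  5  6  7  8  9 10 11 12 13 14 15 16
dp  0  -  -  -  -  -  1  -  -  -  1  -  2  1  -  -  2
(- denotes ∞ / unreachable)

2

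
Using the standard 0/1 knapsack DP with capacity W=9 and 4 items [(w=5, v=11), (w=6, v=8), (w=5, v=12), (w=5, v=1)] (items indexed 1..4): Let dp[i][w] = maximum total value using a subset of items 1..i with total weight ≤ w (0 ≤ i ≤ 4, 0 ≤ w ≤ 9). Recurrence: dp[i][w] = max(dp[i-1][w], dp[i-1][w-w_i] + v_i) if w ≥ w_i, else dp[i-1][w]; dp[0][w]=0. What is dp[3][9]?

i\w   0   1   2   3   4   5   6   7   8   9
  0   0   0   0   0   0   0   0   0   0   0
  1   0   0   0   0   0  11  11  11  11  11
  2   0   0   0   0   0  11  11  11  11  11
  3   0   0   0   0   0  12  12  12  12  12
  4   0   0   0   0   0  12  12  12  12  12

12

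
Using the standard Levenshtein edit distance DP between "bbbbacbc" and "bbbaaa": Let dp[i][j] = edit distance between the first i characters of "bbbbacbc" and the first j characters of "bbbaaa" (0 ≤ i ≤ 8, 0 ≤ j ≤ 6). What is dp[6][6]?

   ''  b  b  b  a  a  a
''  0  1  2  3  4  5  6
 b  1  0  1  2  3  4  5
 b  2  1  0  1  2  3  4
 b  3  2  1  0  1  2  3
 b  4  3  2  1  1  2  3
 a  5  4  3  2  1  1  2
 c  6  5  4  3  2  2  2
 b  7  6  5  4  3  3  3
 c  8  7  6  5  4  4  4

2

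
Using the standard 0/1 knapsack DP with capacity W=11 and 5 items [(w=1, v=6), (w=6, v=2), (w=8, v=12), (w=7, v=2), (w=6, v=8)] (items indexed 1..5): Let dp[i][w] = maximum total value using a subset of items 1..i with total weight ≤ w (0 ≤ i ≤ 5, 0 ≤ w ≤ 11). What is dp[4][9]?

i\w   0   1   2   3   4   5   6   7   8   9  10  11
  0   0   0   0   0   0   0   0   0   0   0   0   0
  1   0   6   6   6   6   6   6   6   6   6   6   6
  2   0   6   6   6   6   6   6   8   8   8   8   8
  3   0   6   6   6   6   6   6   8  12  18  18  18
  4   0   6   6   6   6   6   6   8  12  18  18  18
  5   0   6   6   6   6   6   8  14  14  18  18  18

18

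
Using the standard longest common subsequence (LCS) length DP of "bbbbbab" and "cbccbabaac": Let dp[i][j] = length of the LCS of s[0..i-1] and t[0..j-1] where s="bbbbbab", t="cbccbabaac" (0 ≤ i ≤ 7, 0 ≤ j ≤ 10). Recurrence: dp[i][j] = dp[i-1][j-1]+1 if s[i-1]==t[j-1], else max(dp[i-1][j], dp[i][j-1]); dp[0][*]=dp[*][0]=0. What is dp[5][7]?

3

   ''  c  b  c  c  b  a  b  a  a  c
''  0  0  0  0  0  0  0  0  0  0  0
 b  0  0  1  1  1  1  1  1  1  1  1
 b  0  0  1  1  1  2  2  2  2  2  2
 b  0  0  1  1  1  2  2  3  3  3  3
 b  0  0  1  1  1  2  2  3  3  3  3
 b  0  0  1  1  1  2  2  3  3  3  3
 a  0  0  1  1  1  2  3  3  4  4  4
 b  0  0  1  1  1  2  3  4  4  4  4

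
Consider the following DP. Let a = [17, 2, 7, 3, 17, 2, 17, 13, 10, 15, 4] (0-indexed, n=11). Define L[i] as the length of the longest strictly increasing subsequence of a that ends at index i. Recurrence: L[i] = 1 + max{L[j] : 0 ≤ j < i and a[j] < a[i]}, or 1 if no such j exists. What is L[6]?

   i    0    1    2    3    4    5    6    7    8    9   10
a[i]   17    2    7    3   17    2   17   13   10   15    4
L[i]    1    1    2    2    3    1    3    3    3    4    3

3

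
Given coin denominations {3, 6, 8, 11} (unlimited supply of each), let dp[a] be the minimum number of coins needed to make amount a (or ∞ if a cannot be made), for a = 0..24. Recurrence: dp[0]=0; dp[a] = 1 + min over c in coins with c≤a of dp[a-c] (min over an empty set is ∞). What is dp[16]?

2

 a  0  1  2  3  4  5  6  7  8  9 10 11 12 13 14 15 16 17 18 19 20 21 22 23 24
dp  0  -  -  1  -  -  1  -  1  2  -  1  2  -  2  3  2  2  3  2  3  4  2  3  3
(- denotes ∞ / unreachable)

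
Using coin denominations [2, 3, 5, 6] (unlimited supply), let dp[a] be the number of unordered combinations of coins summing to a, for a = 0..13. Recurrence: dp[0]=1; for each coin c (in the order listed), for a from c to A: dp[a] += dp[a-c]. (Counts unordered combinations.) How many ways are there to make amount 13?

7

after  coin     0     1     2     3     4     5     6     7     8     9    10    11    12    13
          2     1     0     1     0     1     0     1     0     1     0     1     0     1     0
          3     1     0     1     1     1     1     2     1     2     2     2     2     3     2
          5     1     0     1     1     1     2     2     2     3     3     4     4     5     5
          6     1     0     1     1     1     2     3     2     4     4     5     6     8     7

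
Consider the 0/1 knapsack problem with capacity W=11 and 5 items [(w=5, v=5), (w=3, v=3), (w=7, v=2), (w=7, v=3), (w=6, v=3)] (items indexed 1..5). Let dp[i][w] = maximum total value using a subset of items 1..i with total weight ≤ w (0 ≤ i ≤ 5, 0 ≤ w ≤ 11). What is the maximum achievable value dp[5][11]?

8

i\w   0   1   2   3   4   5   6   7   8   9  10  11
  0   0   0   0   0   0   0   0   0   0   0   0   0
  1   0   0   0   0   0   5   5   5   5   5   5   5
  2   0   0   0   3   3   5   5   5   8   8   8   8
  3   0   0   0   3   3   5   5   5   8   8   8   8
  4   0   0   0   3   3   5   5   5   8   8   8   8
  5   0   0   0   3   3   5   5   5   8   8   8   8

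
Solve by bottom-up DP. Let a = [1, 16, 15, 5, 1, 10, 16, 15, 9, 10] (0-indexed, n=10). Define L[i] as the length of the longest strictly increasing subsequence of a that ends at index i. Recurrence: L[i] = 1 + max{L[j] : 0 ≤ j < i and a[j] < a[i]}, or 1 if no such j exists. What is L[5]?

   i    0    1    2    3    4    5    6    7    8    9
a[i]    1   16   15    5    1   10   16   15    9   10
L[i]    1    2    2    2    1    3    4    4    3    4

3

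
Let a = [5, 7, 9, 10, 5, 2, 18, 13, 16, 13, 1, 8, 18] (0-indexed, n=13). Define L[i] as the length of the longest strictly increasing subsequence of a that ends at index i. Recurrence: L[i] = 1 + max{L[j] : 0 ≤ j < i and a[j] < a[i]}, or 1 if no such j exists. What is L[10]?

   i    0    1    2    3    4    5    6    7    8    9   10   11   12
a[i]    5    7    9   10    5    2   18   13   16   13    1    8   18
L[i]    1    2    3    4    1    1    5    5    6    5    1    3    7

1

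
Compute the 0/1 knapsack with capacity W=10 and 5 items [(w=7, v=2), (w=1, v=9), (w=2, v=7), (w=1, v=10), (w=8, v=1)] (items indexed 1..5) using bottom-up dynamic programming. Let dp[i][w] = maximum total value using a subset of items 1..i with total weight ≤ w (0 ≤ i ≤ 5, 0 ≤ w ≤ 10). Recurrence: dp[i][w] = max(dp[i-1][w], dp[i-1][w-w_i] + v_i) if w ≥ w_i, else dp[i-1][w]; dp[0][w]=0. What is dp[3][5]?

16

i\w   0   1   2   3   4   5   6   7   8   9  10
  0   0   0   0   0   0   0   0   0   0   0   0
  1   0   0   0   0   0   0   0   2   2   2   2
  2   0   9   9   9   9   9   9   9  11  11  11
  3   0   9   9  16  16  16  16  16  16  16  18
  4   0  10  19  19  26  26  26  26  26  26  26
  5   0  10  19  19  26  26  26  26  26  26  26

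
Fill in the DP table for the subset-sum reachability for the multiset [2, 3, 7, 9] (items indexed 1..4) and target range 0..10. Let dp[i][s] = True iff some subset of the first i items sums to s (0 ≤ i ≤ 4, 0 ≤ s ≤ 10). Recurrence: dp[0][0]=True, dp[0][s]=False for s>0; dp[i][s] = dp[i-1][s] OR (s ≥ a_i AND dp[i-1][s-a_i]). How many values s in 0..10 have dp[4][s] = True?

7

i\s   0   1   2   3   4   5   6   7   8   9  10
  0   T   F   F   F   F   F   F   F   F   F   F
  1   T   F   T   F   F   F   F   F   F   F   F
  2   T   F   T   T   F   T   F   F   F   F   F
  3   T   F   T   T   F   T   F   T   F   T   T
  4   T   F   T   T   F   T   F   T   F   T   T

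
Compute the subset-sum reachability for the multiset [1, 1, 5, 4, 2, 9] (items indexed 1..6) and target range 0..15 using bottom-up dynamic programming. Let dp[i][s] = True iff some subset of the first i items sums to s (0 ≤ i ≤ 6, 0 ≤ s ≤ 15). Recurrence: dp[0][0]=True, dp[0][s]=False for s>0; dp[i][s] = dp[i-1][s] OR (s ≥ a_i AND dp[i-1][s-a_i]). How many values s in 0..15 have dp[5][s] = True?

i\s   0   1   2   3   4   5   6   7   8   9  10  11  12  13  14  15
  0   T   F   F   F   F   F   F   F   F   F   F   F   F   F   F   F
  1   T   T   F   F   F   F   F   F   F   F   F   F   F   F   F   F
  2   T   T   T   F   F   F   F   F   F   F   F   F   F   F   F   F
  3   T   T   T   F   F   T   T   T   F   F   F   F   F   F   F   F
  4   T   T   T   F   T   T   T   T   F   T   T   T   F   F   F   F
  5   T   T   T   T   T   T   T   T   T   T   T   T   T   T   F   F
  6   T   T   T   T   T   T   T   T   T   T   T   T   T   T   T   T

14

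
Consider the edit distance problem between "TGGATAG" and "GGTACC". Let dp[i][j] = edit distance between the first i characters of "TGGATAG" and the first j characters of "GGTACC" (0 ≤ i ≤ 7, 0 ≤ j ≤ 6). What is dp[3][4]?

   ''  G  G  T  A  C  C
''  0  1  2  3  4  5  6
 T  1  1  2  2  3  4  5
 G  2  1  1  2  3  4  5
 G  3  2  1  2  3  4  5
 A  4  3  2  2  2  3  4
 T  5  4  3  2  3  3  4
 A  6  5  4  3  2  3  4
 G  7  6  5  4  3  3  4

3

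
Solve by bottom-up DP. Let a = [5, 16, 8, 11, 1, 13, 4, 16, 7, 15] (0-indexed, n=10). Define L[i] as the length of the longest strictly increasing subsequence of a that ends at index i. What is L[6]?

   i    0    1    2    3    4    5    6    7    8    9
a[i]    5   16    8   11    1   13    4   16    7   15
L[i]    1    2    2    3    1    4    2    5    3    5

2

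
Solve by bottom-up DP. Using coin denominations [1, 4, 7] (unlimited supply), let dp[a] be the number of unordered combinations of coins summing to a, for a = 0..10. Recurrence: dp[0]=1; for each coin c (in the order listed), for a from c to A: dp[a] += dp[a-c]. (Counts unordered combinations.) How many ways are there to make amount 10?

4

after  coin     0     1     2     3     4     5     6     7     8     9    10
          1     1     1     1     1     1     1     1     1     1     1     1
          4     1     1     1     1     2     2     2     2     3     3     3
          7     1     1     1     1     2     2     2     3     4     4     4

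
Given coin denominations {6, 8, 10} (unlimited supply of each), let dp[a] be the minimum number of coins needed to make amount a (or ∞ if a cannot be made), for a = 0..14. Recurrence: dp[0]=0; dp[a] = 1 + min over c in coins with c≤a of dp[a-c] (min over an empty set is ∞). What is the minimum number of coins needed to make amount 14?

 a  0  1  2  3  4  5  6  7  8  9 10 11 12 13 14
dp  0  -  -  -  -  -  1  -  1  -  1  -  2  -  2
(- denotes ∞ / unreachable)

2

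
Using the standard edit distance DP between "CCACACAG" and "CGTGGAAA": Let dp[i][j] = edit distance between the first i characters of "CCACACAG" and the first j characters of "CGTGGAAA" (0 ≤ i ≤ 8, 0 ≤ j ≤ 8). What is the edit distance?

   ''  C  G  T  G  G  A  A  A
''  0  1  2  3  4  5  6  7  8
 C  1  0  1  2  3  4  5  6  7
 C  2  1  1  2  3  4  5  6  7
 A  3  2  2  2  3  4  4  5  6
 C  4  3  3  3  3  4  5  5  6
 A  5  4  4  4  4  4  4  5  5
 C  6  5  5  5  5  5  5  5  6
 A  7  6  6  6  6  6  5  5  5
 G  8  7  6  7  6  6  6  6  6

6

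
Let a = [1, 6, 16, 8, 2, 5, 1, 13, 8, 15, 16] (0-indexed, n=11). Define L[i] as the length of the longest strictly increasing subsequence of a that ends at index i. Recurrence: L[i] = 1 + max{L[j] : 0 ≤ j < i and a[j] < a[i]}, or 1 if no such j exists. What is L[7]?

   i    0    1    2    3    4    5    6    7    8    9   10
a[i]    1    6   16    8    2    5    1   13    8   15   16
L[i]    1    2    3    3    2    3    1    4    4    5    6

4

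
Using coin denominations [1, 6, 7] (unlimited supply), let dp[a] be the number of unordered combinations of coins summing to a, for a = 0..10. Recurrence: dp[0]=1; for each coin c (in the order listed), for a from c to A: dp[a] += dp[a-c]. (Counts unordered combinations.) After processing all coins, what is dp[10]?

after  coin     0     1     2     3     4     5     6     7     8     9    10
          1     1     1     1     1     1     1     1     1     1     1     1
          6     1     1     1     1     1     1     2     2     2     2     2
          7     1     1     1     1     1     1     2     3     3     3     3

3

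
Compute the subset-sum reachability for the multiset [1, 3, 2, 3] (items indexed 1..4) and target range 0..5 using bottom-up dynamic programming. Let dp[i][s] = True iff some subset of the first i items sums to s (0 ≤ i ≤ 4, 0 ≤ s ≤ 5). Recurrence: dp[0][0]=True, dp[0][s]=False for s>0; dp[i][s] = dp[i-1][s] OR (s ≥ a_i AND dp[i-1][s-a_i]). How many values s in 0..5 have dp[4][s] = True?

i\s   0   1   2   3   4   5
  0   T   F   F   F   F   F
  1   T   T   F   F   F   F
  2   T   T   F   T   T   F
  3   T   T   T   T   T   T
  4   T   T   T   T   T   T

6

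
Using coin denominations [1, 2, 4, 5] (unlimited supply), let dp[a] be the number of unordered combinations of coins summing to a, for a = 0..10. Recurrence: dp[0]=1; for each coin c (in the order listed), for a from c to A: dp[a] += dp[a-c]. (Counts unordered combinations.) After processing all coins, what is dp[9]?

after  coin     0     1     2     3     4     5     6     7     8     9    10
          1     1     1     1     1     1     1     1     1     1     1     1
          2     1     1     2     2     3     3     4     4     5     5     6
          4     1     1     2     2     4     4     6     6     9     9    12
          5     1     1     2     2     4     5     7     8    11    13    17

13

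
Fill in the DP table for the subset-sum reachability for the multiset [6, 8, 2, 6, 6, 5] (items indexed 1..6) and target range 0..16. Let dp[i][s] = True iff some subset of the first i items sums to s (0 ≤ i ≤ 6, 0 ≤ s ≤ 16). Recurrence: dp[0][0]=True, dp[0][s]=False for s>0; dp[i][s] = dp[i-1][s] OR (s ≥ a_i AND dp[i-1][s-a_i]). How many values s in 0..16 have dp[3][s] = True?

7

i\s   0   1   2   3   4   5   6   7   8   9  10  11  12  13  14  15  16
  0   T   F   F   F   F   F   F   F   F   F   F   F   F   F   F   F   F
  1   T   F   F   F   F   F   T   F   F   F   F   F   F   F   F   F   F
  2   T   F   F   F   F   F   T   F   T   F   F   F   F   F   T   F   F
  3   T   F   T   F   F   F   T   F   T   F   T   F   F   F   T   F   T
  4   T   F   T   F   F   F   T   F   T   F   T   F   T   F   T   F   T
  5   T   F   T   F   F   F   T   F   T   F   T   F   T   F   T   F   T
  6   T   F   T   F   F   T   T   T   T   F   T   T   T   T   T   T   T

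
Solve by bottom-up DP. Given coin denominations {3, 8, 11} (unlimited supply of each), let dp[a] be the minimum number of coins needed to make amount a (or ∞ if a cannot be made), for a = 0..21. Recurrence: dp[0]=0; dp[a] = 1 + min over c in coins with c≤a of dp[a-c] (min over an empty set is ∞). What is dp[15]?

5

 a  0  1  2  3  4  5  6  7  8  9 10 11 12 13 14 15 16 17 18 19 20 21
dp  0  -  -  1  -  -  2  -  1  3  -  1  4  -  2  5  2  3  6  2  4  7
(- denotes ∞ / unreachable)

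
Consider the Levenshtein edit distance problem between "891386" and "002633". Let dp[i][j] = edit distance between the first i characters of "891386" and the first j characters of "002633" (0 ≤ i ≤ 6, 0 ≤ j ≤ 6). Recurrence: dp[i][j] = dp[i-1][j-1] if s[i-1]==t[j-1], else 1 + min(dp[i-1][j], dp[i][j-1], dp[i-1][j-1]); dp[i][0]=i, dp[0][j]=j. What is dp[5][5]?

   ''  0  0  2  6  3  3
''  0  1  2  3  4  5  6
 8  1  1  2  3  4  5  6
 9  2  2  2  3  4  5  6
 1  3  3  3  3  4  5  6
 3  4  4  4  4  4  4  5
 8  5  5  5  5  5  5  5
 6  6  6  6  6  5  6  6

5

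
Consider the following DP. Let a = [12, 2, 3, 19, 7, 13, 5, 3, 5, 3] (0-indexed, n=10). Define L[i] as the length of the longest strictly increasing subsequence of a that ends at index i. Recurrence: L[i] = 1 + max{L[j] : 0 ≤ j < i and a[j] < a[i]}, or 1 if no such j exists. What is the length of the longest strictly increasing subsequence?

   i    0    1    2    3    4    5    6    7    8    9
a[i]   12    2    3   19    7   13    5    3    5    3
L[i]    1    1    2    3    3    4    3    2    3    2

4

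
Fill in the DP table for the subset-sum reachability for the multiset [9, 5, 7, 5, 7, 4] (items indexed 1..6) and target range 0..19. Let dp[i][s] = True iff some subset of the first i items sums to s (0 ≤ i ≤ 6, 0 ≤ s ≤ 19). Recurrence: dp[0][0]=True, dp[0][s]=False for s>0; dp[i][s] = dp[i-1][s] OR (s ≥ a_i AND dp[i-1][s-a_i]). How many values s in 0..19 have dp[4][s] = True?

i\s   0   1   2   3   4   5   6   7   8   9  10  11  12  13  14  15  16  17  18  19
  0   T   F   F   F   F   F   F   F   F   F   F   F   F   F   F   F   F   F   F   F
  1   T   F   F   F   F   F   F   F   F   T   F   F   F   F   F   F   F   F   F   F
  2   T   F   F   F   F   T   F   F   F   T   F   F   F   F   T   F   F   F   F   F
  3   T   F   F   F   F   T   F   T   F   T   F   F   T   F   T   F   T   F   F   F
  4   T   F   F   F   F   T   F   T   F   T   T   F   T   F   T   F   T   T   F   T
  5   T   F   F   F   F   T   F   T   F   T   T   F   T   F   T   F   T   T   F   T
  6   T   F   F   F   T   T   F   T   F   T   T   T   T   T   T   F   T   T   T   T

10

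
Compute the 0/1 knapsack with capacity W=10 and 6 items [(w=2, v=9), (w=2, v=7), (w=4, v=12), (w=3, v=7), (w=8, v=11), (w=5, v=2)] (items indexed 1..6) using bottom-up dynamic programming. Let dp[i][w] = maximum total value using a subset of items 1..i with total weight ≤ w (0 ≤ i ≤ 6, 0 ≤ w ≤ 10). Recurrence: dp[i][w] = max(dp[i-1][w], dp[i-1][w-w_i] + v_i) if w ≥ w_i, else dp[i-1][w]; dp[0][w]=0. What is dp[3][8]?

28

i\w   0   1   2   3   4   5   6   7   8   9  10
  0   0   0   0   0   0   0   0   0   0   0   0
  1   0   0   9   9   9   9   9   9   9   9   9
  2   0   0   9   9  16  16  16  16  16  16  16
  3   0   0   9   9  16  16  21  21  28  28  28
  4   0   0   9   9  16  16  21  23  28  28  28
  5   0   0   9   9  16  16  21  23  28  28  28
  6   0   0   9   9  16  16  21  23  28  28  28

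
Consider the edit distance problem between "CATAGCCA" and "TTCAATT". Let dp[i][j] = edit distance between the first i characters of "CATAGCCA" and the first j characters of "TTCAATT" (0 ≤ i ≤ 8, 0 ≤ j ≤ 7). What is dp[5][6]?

4

   ''  T  T  C  A  A  T  T
''  0  1  2  3  4  5  6  7
 C  1  1  2  2  3  4  5  6
 A  2  2  2  3  2  3  4  5
 T  3  2  2  3  3  3  3  4
 A  4  3  3  3  3  3  4  4
 G  5  4  4  4  4  4  4  5
 C  6  5  5  4  5  5  5  5
 C  7  6  6  5  5  6  6  6
 A  8  7  7  6  5  5  6  7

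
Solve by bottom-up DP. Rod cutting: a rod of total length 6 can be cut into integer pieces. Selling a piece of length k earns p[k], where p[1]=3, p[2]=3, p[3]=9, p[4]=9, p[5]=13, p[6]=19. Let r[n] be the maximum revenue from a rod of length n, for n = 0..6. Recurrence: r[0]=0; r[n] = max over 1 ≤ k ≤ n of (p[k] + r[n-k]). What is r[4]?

   n    0    1    2    3    4    5    6
r[n]    0    3    6    9   12   15   19

12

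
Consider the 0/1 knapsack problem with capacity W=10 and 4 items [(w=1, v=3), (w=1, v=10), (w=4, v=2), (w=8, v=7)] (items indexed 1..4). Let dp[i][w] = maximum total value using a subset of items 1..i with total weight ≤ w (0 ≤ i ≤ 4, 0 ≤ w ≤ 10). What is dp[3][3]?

i\w   0   1   2   3   4   5   6   7   8   9  10
  0   0   0   0   0   0   0   0   0   0   0   0
  1   0   3   3   3   3   3   3   3   3   3   3
  2   0  10  13  13  13  13  13  13  13  13  13
  3   0  10  13  13  13  13  15  15  15  15  15
  4   0  10  13  13  13  13  15  15  15  17  20

13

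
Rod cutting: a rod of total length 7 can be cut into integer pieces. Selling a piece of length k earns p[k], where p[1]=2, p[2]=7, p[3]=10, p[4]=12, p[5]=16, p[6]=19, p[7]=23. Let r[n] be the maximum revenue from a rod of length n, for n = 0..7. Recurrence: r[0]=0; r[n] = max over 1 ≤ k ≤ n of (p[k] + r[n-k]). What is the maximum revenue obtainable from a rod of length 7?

24

   n    0    1    2    3    4    5    6    7
r[n]    0    2    7   10   14   17   21   24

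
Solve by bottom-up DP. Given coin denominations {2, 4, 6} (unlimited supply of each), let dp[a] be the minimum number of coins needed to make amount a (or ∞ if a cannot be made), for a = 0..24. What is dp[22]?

4

 a  0  1  2  3  4  5  6  7  8  9 10 11 12 13 14 15 16 17 18 19 20 21 22 23 24
dp  0  -  1  -  1  -  1  -  2  -  2  -  2  -  3  -  3  -  3  -  4  -  4  -  4
(- denotes ∞ / unreachable)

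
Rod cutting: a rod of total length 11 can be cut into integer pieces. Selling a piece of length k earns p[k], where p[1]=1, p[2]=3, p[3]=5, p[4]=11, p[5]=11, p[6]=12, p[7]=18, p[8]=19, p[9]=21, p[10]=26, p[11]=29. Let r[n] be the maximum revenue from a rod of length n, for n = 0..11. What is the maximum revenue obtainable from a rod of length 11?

   n    0    1    2    3    4    5    6    7    8    9   10   11
r[n]    0    1    3    5   11   12   14   18   22   23   26   29

29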